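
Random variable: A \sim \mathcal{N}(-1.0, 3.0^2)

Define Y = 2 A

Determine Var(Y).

For Y = aA + b: Var(Y) = a² * Var(A)
Var(A) = 3.0^2 = 9
Var(Y) = 2² * 9 = 4 * 9 = 36

36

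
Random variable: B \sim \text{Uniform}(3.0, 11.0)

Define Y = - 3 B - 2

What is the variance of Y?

For Y = aB + b: Var(Y) = a² * Var(B)
Var(B) = (11 - 3)^2/12 = 5.3333333
Var(Y) = (-3)² * 5.3333333 = 9 * 5.3333333 = 48

48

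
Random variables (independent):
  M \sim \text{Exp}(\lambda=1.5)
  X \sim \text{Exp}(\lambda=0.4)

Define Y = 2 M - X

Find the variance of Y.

For independent RVs: Var(aX + bY) = a²Var(X) + b²Var(Y)
Var(M) = 0.44444444
Var(X) = 6.25
Var(Y) = 2²*0.44444444 + (-1)²*6.25
= 4*0.44444444 + 1*6.25 = 8.0277778

8.0277778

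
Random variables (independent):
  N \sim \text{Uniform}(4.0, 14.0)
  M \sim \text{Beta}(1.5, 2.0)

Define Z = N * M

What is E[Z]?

For independent RVs: E[XY] = E[X]*E[Y]
E[N] = 9
E[M] = 0.42857143
E[Z] = 9 * 0.42857143 = 3.8571429

3.8571429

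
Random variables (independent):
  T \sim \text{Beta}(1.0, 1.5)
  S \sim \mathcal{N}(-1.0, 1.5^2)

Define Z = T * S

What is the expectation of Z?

For independent RVs: E[XY] = E[X]*E[Y]
E[T] = 0.4
E[S] = -1
E[Z] = 0.4 * (-1) = -0.4

-0.4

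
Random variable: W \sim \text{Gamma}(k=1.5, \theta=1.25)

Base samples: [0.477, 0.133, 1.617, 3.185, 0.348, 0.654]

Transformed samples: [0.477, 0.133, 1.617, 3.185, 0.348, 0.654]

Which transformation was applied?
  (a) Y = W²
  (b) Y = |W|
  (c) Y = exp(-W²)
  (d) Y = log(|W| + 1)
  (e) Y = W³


Checking option (b) Y = |W|:
  W = 0.477 -> Y = 0.477 ✓
  W = 0.133 -> Y = 0.133 ✓
  W = 1.617 -> Y = 1.617 ✓
All samples match this transformation.

(b) |W|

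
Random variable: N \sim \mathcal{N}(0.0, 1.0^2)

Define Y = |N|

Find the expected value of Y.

For X ~ N(0, 1.0²), E[|X|] = sigma * sqrt(2/pi)
= 1.0 * sqrt(2/pi) = 0.79788456

0.79788456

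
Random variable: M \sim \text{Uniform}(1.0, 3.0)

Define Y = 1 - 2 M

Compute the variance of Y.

For Y = aM + b: Var(Y) = a² * Var(M)
Var(M) = (3 - 1)^2/12 = 0.33333333
Var(Y) = (-2)² * 0.33333333 = 4 * 0.33333333 = 1.3333333

1.3333333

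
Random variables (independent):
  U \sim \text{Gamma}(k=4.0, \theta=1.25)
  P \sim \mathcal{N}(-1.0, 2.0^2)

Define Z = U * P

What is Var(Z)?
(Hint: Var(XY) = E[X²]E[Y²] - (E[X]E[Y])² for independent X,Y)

Var(XY) = E[X²]E[Y²] - (E[X]E[Y])²
E[U] = 5, Var(U) = 6.25
E[P] = -1, Var(P) = 4
E[U²] = 6.25 + 5² = 31.25
E[P²] = 4 + (-1)² = 5
Var(Z) = 31.25*5 - (5*(-1))²
= 156.25 - 25 = 131.25

131.25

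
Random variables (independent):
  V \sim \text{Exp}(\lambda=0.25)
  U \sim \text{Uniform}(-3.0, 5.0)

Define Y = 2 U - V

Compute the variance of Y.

For independent RVs: Var(aX + bY) = a²Var(X) + b²Var(Y)
Var(V) = 16
Var(U) = 5.3333333
Var(Y) = (-1)²*16 + 2²*5.3333333
= 1*16 + 4*5.3333333 = 37.333333

37.333333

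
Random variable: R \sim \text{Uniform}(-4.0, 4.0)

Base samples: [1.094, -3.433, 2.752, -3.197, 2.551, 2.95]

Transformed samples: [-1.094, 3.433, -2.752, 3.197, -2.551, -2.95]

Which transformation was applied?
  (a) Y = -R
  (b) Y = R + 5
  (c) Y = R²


Checking option (a) Y = -R:
  R = 1.094 -> Y = -1.094 ✓
  R = -3.433 -> Y = 3.433 ✓
  R = 2.752 -> Y = -2.752 ✓
All samples match this transformation.

(a) -R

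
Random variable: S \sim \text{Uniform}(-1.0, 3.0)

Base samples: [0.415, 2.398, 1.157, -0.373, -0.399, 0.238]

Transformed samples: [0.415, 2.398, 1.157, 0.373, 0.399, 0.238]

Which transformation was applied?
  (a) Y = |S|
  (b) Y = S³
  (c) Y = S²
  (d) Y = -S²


Checking option (a) Y = |S|:
  S = 0.415 -> Y = 0.415 ✓
  S = 2.398 -> Y = 2.398 ✓
  S = 1.157 -> Y = 1.157 ✓
All samples match this transformation.

(a) |S|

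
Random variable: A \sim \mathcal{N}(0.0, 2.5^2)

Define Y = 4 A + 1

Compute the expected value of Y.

For Y = 4A + 1:
E[Y] = 4 * E[A] + 1
E[A] = 0.0 = 0
E[Y] = 4 * 0 + 1 = 1

1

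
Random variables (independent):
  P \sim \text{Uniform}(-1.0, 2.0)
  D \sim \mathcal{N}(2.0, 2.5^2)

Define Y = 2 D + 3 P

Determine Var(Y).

For independent RVs: Var(aX + bY) = a²Var(X) + b²Var(Y)
Var(P) = 0.75
Var(D) = 6.25
Var(Y) = 3²*0.75 + 2²*6.25
= 9*0.75 + 4*6.25 = 31.75

31.75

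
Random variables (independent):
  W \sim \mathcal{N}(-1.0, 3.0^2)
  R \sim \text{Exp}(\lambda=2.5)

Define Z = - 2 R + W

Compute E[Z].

E[Z] = 1*E[W] - 2*E[R]
E[W] = -1
E[R] = 0.4
E[Z] = 1*(-1) - 2*0.4 = -1.8

-1.8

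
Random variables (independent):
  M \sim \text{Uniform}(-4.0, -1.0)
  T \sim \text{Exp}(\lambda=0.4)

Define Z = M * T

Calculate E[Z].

For independent RVs: E[XY] = E[X]*E[Y]
E[M] = -2.5
E[T] = 2.5
E[Z] = -2.5 * 2.5 = -6.25

-6.25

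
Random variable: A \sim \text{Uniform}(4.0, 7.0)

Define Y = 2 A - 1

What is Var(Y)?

For Y = aA + b: Var(Y) = a² * Var(A)
Var(A) = (7 - 4)^2/12 = 0.75
Var(Y) = 2² * 0.75 = 4 * 0.75 = 3

3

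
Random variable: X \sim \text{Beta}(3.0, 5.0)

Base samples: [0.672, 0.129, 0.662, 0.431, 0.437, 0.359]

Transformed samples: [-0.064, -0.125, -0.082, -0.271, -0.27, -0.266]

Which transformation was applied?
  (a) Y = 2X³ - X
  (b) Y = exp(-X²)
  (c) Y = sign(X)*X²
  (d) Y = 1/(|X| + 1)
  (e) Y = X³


Checking option (a) Y = 2X³ - X:
  X = 0.672 -> Y = -0.064 ✓
  X = 0.129 -> Y = -0.125 ✓
  X = 0.662 -> Y = -0.082 ✓
All samples match this transformation.

(a) 2X³ - X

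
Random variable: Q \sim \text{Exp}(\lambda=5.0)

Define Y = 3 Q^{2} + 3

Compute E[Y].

E[Y] = 3*E[Q²] + 3
E[Q] = 0.2
E[Q²] = Var(Q) + (E[Q])² = 0.04 + 0.04 = 0.08
E[Y] = 3*0.08 + 3 = 3.24

3.24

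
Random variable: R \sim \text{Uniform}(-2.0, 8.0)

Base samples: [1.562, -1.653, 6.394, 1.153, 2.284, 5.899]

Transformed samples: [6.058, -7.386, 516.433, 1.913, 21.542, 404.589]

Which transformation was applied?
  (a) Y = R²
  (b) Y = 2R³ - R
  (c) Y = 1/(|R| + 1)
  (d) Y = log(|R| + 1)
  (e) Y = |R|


Checking option (b) Y = 2R³ - R:
  R = 1.562 -> Y = 6.058 ✓
  R = -1.653 -> Y = -7.386 ✓
  R = 6.394 -> Y = 516.433 ✓
All samples match this transformation.

(b) 2R³ - R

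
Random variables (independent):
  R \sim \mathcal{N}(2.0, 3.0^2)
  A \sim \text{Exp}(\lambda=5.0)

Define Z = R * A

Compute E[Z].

For independent RVs: E[XY] = E[X]*E[Y]
E[R] = 2
E[A] = 0.2
E[Z] = 2 * 0.2 = 0.4

0.4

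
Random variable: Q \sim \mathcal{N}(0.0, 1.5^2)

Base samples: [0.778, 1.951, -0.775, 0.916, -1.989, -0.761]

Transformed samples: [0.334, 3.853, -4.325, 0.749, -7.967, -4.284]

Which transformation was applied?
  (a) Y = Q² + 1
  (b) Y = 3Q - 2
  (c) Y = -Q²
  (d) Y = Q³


Checking option (b) Y = 3Q - 2:
  Q = 0.778 -> Y = 0.334 ✓
  Q = 1.951 -> Y = 3.853 ✓
  Q = -0.775 -> Y = -4.325 ✓
All samples match this transformation.

(b) 3Q - 2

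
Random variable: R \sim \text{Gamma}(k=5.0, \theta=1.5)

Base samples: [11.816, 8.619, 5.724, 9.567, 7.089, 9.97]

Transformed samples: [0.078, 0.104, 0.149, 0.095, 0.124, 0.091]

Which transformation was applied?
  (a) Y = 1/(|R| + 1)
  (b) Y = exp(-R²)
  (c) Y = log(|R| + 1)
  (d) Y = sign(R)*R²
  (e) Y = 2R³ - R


Checking option (a) Y = 1/(|R| + 1):
  R = 11.816 -> Y = 0.078 ✓
  R = 8.619 -> Y = 0.104 ✓
  R = 5.724 -> Y = 0.149 ✓
All samples match this transformation.

(a) 1/(|R| + 1)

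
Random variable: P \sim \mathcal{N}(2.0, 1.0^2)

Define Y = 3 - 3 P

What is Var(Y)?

For Y = aP + b: Var(Y) = a² * Var(P)
Var(P) = 1.0^2 = 1
Var(Y) = (-3)² * 1 = 9 * 1 = 9

9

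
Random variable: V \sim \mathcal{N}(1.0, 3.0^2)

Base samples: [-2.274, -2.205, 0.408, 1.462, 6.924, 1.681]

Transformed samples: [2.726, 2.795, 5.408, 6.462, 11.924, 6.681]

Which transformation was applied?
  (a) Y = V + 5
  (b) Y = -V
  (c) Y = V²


Checking option (a) Y = V + 5:
  V = -2.274 -> Y = 2.726 ✓
  V = -2.205 -> Y = 2.795 ✓
  V = 0.408 -> Y = 5.408 ✓
All samples match this transformation.

(a) V + 5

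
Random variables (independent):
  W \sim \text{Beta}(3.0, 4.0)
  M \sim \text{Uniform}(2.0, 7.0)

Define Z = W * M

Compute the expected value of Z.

For independent RVs: E[XY] = E[X]*E[Y]
E[W] = 0.42857143
E[M] = 4.5
E[Z] = 0.42857143 * 4.5 = 1.9285714

1.9285714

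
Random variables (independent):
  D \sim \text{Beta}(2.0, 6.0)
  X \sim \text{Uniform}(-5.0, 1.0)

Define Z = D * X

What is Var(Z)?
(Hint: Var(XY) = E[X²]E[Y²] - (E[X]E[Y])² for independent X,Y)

Var(XY) = E[X²]E[Y²] - (E[X]E[Y])²
E[D] = 0.25, Var(D) = 0.020833333
E[X] = -2, Var(X) = 3
E[D²] = 0.020833333 + 0.25² = 0.083333333
E[X²] = 3 + (-2)² = 7
Var(Z) = 0.083333333*7 - (0.25*(-2))²
= 0.58333333 - 0.25 = 0.33333333

0.33333333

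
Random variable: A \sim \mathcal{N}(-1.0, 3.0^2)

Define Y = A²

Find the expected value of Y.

Using E[X²] = Var(X) + (E[X])²:
E[A] = -1
Var(A) = 3.0^2 = 9
E[A²] = 9 + (-1)² = 9 + 1 = 10

10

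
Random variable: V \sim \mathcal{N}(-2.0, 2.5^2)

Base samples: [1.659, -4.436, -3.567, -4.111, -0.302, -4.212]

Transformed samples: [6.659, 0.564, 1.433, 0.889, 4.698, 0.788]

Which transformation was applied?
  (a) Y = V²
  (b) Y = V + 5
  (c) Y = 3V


Checking option (b) Y = V + 5:
  V = 1.659 -> Y = 6.659 ✓
  V = -4.436 -> Y = 0.564 ✓
  V = -3.567 -> Y = 1.433 ✓
All samples match this transformation.

(b) V + 5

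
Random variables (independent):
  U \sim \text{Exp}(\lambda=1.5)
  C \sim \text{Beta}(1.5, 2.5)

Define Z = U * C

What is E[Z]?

For independent RVs: E[XY] = E[X]*E[Y]
E[U] = 0.66666667
E[C] = 0.375
E[Z] = 0.66666667 * 0.375 = 0.25

0.25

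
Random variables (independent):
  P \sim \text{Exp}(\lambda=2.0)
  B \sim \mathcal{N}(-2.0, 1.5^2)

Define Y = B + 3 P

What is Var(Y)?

For independent RVs: Var(aX + bY) = a²Var(X) + b²Var(Y)
Var(P) = 0.25
Var(B) = 2.25
Var(Y) = 3²*0.25 + 1²*2.25
= 9*0.25 + 1*2.25 = 4.5

4.5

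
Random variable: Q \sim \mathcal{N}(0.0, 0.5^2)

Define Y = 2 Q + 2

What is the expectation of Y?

For Y = 2Q + 2:
E[Y] = 2 * E[Q] + 2
E[Q] = 0.0 = 0
E[Y] = 2 * 0 + 2 = 2

2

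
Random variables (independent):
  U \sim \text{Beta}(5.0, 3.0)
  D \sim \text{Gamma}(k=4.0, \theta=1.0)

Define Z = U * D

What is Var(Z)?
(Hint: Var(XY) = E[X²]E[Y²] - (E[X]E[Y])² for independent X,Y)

Var(XY) = E[X²]E[Y²] - (E[X]E[Y])²
E[U] = 0.625, Var(U) = 0.026041667
E[D] = 4, Var(D) = 4
E[U²] = 0.026041667 + 0.625² = 0.41666667
E[D²] = 4 + 4² = 20
Var(Z) = 0.41666667*20 - (0.625*4)²
= 8.3333333 - 6.25 = 2.0833333

2.0833333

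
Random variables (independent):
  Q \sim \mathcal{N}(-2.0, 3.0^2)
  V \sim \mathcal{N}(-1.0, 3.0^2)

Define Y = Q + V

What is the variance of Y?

For independent RVs: Var(aX + bY) = a²Var(X) + b²Var(Y)
Var(Q) = 9
Var(V) = 9
Var(Y) = 1²*9 + 1²*9
= 1*9 + 1*9 = 18

18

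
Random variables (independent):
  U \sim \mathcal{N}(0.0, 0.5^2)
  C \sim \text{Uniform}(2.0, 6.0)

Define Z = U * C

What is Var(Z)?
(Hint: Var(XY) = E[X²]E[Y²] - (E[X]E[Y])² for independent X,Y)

Var(XY) = E[X²]E[Y²] - (E[X]E[Y])²
E[U] = 0, Var(U) = 0.25
E[C] = 4, Var(C) = 1.3333333
E[U²] = 0.25 + 0² = 0.25
E[C²] = 1.3333333 + 4² = 17.333333
Var(Z) = 0.25*17.333333 - (0*4)²
= 4.3333333 - 0 = 4.3333333

4.3333333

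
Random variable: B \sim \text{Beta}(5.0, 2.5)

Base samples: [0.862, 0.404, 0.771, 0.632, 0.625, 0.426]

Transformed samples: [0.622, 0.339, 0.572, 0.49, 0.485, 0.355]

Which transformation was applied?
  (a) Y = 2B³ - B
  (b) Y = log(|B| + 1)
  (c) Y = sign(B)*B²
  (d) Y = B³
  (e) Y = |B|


Checking option (b) Y = log(|B| + 1):
  B = 0.862 -> Y = 0.622 ✓
  B = 0.404 -> Y = 0.339 ✓
  B = 0.771 -> Y = 0.572 ✓
All samples match this transformation.

(b) log(|B| + 1)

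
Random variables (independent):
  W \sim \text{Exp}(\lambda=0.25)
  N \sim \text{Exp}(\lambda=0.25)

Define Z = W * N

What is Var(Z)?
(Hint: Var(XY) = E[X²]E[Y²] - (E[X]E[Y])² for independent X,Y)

Var(XY) = E[X²]E[Y²] - (E[X]E[Y])²
E[W] = 4, Var(W) = 16
E[N] = 4, Var(N) = 16
E[W²] = 16 + 4² = 32
E[N²] = 16 + 4² = 32
Var(Z) = 32*32 - (4*4)²
= 1024 - 256 = 768

768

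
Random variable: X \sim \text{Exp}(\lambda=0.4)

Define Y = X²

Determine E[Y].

Using E[X²] = Var(X) + (E[X])²:
E[X] = 2.5
Var(X) = 1/0.4^2 = 6.25
E[X²] = 6.25 + 2.5² = 6.25 + 6.25 = 12.5

12.5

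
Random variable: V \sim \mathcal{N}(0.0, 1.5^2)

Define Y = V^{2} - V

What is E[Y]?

E[Y] = 1*E[V²] - 1*E[V]
E[V] = 0
E[V²] = Var(V) + (E[V])² = 2.25 + 0 = 2.25
E[Y] = 1*2.25 - 1*0 = 2.25

2.25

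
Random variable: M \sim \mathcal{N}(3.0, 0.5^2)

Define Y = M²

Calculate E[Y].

E[M²] = Var(M) + (E[M])² = 0.25 + 9 = 9.25

9.25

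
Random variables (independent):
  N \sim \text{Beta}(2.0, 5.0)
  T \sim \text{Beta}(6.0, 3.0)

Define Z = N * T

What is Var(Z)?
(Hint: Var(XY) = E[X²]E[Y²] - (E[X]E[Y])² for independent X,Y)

Var(XY) = E[X²]E[Y²] - (E[X]E[Y])²
E[N] = 0.28571429, Var(N) = 0.025510204
E[T] = 0.66666667, Var(T) = 0.022222222
E[N²] = 0.025510204 + 0.28571429² = 0.10714286
E[T²] = 0.022222222 + 0.66666667² = 0.46666667
Var(Z) = 0.10714286*0.46666667 - (0.28571429*0.66666667)²
= 0.05 - 0.036281179 = 0.013718821

0.013718821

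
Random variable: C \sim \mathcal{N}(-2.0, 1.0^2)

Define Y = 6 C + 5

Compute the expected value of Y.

For Y = 6C + 5:
E[Y] = 6 * E[C] + 5
E[C] = -2.0 = -2
E[Y] = 6 * (-2) + 5 = -7

-7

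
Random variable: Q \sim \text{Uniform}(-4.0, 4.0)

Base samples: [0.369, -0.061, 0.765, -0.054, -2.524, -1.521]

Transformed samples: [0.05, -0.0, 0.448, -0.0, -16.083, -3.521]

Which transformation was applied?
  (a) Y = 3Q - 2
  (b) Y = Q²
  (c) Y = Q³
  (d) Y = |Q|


Checking option (c) Y = Q³:
  Q = 0.369 -> Y = 0.05 ✓
  Q = -0.061 -> Y = -0.0 ✓
  Q = 0.765 -> Y = 0.448 ✓
All samples match this transformation.

(c) Q³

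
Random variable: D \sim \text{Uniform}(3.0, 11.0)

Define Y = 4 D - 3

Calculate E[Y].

For Y = 4D - 3:
E[Y] = 4 * E[D] - 3
E[D] = (3 + 11)/2 = 7
E[Y] = 4 * 7 - 3 = 25

25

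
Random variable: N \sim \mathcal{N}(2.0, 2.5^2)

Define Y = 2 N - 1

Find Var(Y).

For Y = aN + b: Var(Y) = a² * Var(N)
Var(N) = 2.5^2 = 6.25
Var(Y) = 2² * 6.25 = 4 * 6.25 = 25

25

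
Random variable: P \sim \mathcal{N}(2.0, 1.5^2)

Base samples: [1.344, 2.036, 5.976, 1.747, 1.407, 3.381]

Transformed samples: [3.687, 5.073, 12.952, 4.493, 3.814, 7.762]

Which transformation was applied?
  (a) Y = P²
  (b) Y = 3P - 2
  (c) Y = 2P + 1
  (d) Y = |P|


Checking option (c) Y = 2P + 1:
  P = 1.344 -> Y = 3.687 ✓
  P = 2.036 -> Y = 5.073 ✓
  P = 5.976 -> Y = 12.952 ✓
All samples match this transformation.

(c) 2P + 1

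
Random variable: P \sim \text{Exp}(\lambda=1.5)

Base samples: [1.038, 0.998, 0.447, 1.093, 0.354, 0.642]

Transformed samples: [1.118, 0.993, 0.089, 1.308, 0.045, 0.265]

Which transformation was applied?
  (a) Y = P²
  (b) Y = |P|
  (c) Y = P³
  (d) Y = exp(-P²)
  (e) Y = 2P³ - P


Checking option (c) Y = P³:
  P = 1.038 -> Y = 1.118 ✓
  P = 0.998 -> Y = 0.993 ✓
  P = 0.447 -> Y = 0.089 ✓
All samples match this transformation.

(c) P³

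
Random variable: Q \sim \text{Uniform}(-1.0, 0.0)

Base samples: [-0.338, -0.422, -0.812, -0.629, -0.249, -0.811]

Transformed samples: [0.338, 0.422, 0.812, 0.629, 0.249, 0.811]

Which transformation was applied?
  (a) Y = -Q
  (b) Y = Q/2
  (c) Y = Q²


Checking option (a) Y = -Q:
  Q = -0.338 -> Y = 0.338 ✓
  Q = -0.422 -> Y = 0.422 ✓
  Q = -0.812 -> Y = 0.812 ✓
All samples match this transformation.

(a) -Q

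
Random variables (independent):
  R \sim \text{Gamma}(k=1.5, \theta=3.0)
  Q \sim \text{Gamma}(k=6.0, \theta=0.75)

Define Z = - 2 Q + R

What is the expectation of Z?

E[Z] = 1*E[R] - 2*E[Q]
E[R] = 4.5
E[Q] = 4.5
E[Z] = 1*4.5 - 2*4.5 = -4.5

-4.5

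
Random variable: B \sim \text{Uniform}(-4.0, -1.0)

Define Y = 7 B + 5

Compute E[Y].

For Y = 7B + 5:
E[Y] = 7 * E[B] + 5
E[B] = (-4 - 1)/2 = -2.5
E[Y] = 7 * (-2.5) + 5 = -12.5

-12.5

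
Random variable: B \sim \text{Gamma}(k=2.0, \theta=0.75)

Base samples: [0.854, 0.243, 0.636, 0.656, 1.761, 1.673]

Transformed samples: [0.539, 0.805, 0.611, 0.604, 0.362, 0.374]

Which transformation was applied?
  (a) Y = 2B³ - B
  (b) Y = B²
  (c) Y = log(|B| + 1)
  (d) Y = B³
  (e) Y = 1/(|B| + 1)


Checking option (e) Y = 1/(|B| + 1):
  B = 0.854 -> Y = 0.539 ✓
  B = 0.243 -> Y = 0.805 ✓
  B = 0.636 -> Y = 0.611 ✓
All samples match this transformation.

(e) 1/(|B| + 1)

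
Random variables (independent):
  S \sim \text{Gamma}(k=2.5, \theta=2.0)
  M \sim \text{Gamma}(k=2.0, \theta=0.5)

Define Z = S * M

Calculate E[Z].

For independent RVs: E[XY] = E[X]*E[Y]
E[S] = 5
E[M] = 1
E[Z] = 5 * 1 = 5

5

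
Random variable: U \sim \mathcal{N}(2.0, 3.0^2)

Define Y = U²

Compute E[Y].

Using E[X²] = Var(X) + (E[X])²:
E[U] = 2
Var(U) = 3.0^2 = 9
E[U²] = 9 + 2² = 9 + 4 = 13

13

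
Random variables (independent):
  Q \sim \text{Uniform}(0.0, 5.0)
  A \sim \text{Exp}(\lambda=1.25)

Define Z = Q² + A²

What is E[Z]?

E[Z] = E[Q²] + E[A²]
E[Q²] = Var(Q) + E[Q]² = 2.0833333 + 6.25 = 8.3333333
E[A²] = Var(A) + E[A]² = 0.64 + 0.64 = 1.28
E[Z] = 8.3333333 + 1.28 = 9.6133333

9.6133333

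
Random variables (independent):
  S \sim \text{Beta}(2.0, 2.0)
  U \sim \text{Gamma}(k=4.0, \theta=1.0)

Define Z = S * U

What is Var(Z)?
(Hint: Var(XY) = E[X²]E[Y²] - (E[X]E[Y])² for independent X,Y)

Var(XY) = E[X²]E[Y²] - (E[X]E[Y])²
E[S] = 0.5, Var(S) = 0.05
E[U] = 4, Var(U) = 4
E[S²] = 0.05 + 0.5² = 0.3
E[U²] = 4 + 4² = 20
Var(Z) = 0.3*20 - (0.5*4)²
= 6 - 4 = 2

2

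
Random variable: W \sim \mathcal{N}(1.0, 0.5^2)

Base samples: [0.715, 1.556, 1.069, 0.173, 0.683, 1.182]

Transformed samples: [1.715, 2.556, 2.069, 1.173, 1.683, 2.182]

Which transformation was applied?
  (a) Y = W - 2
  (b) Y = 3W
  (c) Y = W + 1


Checking option (c) Y = W + 1:
  W = 0.715 -> Y = 1.715 ✓
  W = 1.556 -> Y = 2.556 ✓
  W = 1.069 -> Y = 2.069 ✓
All samples match this transformation.

(c) W + 1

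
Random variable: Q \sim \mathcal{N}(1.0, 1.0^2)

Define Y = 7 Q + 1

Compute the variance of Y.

For Y = aQ + b: Var(Y) = a² * Var(Q)
Var(Q) = 1.0^2 = 1
Var(Y) = 7² * 1 = 49 * 1 = 49

49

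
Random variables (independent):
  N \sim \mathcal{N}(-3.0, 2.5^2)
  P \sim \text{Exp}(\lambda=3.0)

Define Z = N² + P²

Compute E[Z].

E[Z] = E[N²] + E[P²]
E[N²] = Var(N) + E[N]² = 6.25 + 9 = 15.25
E[P²] = Var(P) + E[P]² = 0.11111111 + 0.11111111 = 0.22222222
E[Z] = 15.25 + 0.22222222 = 15.472222

15.472222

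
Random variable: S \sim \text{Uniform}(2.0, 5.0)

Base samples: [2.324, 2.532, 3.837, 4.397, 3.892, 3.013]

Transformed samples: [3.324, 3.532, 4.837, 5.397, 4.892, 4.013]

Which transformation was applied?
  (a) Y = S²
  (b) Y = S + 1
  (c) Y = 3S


Checking option (b) Y = S + 1:
  S = 2.324 -> Y = 3.324 ✓
  S = 2.532 -> Y = 3.532 ✓
  S = 3.837 -> Y = 4.837 ✓
All samples match this transformation.

(b) S + 1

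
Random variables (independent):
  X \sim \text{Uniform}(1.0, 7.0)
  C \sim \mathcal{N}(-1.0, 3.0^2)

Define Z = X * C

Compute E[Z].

For independent RVs: E[XY] = E[X]*E[Y]
E[X] = 4
E[C] = -1
E[Z] = 4 * (-1) = -4

-4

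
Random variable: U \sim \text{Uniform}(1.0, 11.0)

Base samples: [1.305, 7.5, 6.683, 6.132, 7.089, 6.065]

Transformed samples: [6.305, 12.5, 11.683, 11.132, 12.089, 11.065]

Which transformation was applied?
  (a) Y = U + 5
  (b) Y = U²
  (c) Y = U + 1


Checking option (a) Y = U + 5:
  U = 1.305 -> Y = 6.305 ✓
  U = 7.5 -> Y = 12.5 ✓
  U = 6.683 -> Y = 11.683 ✓
All samples match this transformation.

(a) U + 5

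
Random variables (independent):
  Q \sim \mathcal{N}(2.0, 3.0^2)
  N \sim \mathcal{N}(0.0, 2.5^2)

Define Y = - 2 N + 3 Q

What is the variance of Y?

For independent RVs: Var(aX + bY) = a²Var(X) + b²Var(Y)
Var(Q) = 9
Var(N) = 6.25
Var(Y) = 3²*9 + (-2)²*6.25
= 9*9 + 4*6.25 = 106

106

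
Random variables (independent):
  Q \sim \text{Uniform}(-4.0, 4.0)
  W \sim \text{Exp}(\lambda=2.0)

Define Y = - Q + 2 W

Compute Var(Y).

For independent RVs: Var(aX + bY) = a²Var(X) + b²Var(Y)
Var(Q) = 5.3333333
Var(W) = 0.25
Var(Y) = (-1)²*5.3333333 + 2²*0.25
= 1*5.3333333 + 4*0.25 = 6.3333333

6.3333333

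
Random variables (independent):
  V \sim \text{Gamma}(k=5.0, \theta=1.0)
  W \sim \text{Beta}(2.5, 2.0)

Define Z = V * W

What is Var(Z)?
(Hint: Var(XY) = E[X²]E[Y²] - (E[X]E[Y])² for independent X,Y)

Var(XY) = E[X²]E[Y²] - (E[X]E[Y])²
E[V] = 5, Var(V) = 5
E[W] = 0.55555556, Var(W) = 0.044893378
E[V²] = 5 + 5² = 30
E[W²] = 0.044893378 + 0.55555556² = 0.35353535
Var(Z) = 30*0.35353535 - (5*0.55555556)²
= 10.606061 - 7.7160494 = 2.8900112

2.8900112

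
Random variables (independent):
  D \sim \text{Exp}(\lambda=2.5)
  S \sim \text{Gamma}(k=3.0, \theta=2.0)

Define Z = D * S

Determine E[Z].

For independent RVs: E[XY] = E[X]*E[Y]
E[D] = 0.4
E[S] = 6
E[Z] = 0.4 * 6 = 2.4

2.4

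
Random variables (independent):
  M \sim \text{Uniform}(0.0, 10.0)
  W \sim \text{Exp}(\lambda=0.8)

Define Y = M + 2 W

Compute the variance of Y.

For independent RVs: Var(aX + bY) = a²Var(X) + b²Var(Y)
Var(M) = 8.3333333
Var(W) = 1.5625
Var(Y) = 1²*8.3333333 + 2²*1.5625
= 1*8.3333333 + 4*1.5625 = 14.583333

14.583333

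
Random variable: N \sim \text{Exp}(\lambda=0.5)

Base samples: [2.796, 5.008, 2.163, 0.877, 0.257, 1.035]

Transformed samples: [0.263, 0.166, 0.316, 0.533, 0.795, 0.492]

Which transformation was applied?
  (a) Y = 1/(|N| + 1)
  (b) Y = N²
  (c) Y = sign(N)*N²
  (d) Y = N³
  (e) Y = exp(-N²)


Checking option (a) Y = 1/(|N| + 1):
  N = 2.796 -> Y = 0.263 ✓
  N = 5.008 -> Y = 0.166 ✓
  N = 2.163 -> Y = 0.316 ✓
All samples match this transformation.

(a) 1/(|N| + 1)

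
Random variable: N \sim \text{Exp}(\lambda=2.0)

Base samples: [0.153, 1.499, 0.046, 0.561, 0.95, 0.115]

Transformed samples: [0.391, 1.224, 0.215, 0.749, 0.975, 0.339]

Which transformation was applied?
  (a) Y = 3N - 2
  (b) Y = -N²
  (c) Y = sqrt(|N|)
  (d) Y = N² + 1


Checking option (c) Y = sqrt(|N|):
  N = 0.153 -> Y = 0.391 ✓
  N = 1.499 -> Y = 1.224 ✓
  N = 0.046 -> Y = 0.215 ✓
All samples match this transformation.

(c) sqrt(|N|)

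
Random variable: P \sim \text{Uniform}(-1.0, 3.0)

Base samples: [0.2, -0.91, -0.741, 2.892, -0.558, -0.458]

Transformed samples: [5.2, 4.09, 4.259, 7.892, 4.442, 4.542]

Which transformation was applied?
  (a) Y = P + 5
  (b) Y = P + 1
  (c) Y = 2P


Checking option (a) Y = P + 5:
  P = 0.2 -> Y = 5.2 ✓
  P = -0.91 -> Y = 4.09 ✓
  P = -0.741 -> Y = 4.259 ✓
All samples match this transformation.

(a) P + 5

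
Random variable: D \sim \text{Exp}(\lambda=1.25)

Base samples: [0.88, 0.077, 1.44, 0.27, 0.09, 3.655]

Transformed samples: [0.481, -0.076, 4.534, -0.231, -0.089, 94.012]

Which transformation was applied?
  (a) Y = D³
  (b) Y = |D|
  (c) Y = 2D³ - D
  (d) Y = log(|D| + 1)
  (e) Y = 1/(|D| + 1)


Checking option (c) Y = 2D³ - D:
  D = 0.88 -> Y = 0.481 ✓
  D = 0.077 -> Y = -0.076 ✓
  D = 1.44 -> Y = 4.534 ✓
All samples match this transformation.

(c) 2D³ - D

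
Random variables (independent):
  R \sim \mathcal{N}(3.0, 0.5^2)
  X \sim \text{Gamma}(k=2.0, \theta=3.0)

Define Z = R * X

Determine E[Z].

For independent RVs: E[XY] = E[X]*E[Y]
E[R] = 3
E[X] = 6
E[Z] = 3 * 6 = 18

18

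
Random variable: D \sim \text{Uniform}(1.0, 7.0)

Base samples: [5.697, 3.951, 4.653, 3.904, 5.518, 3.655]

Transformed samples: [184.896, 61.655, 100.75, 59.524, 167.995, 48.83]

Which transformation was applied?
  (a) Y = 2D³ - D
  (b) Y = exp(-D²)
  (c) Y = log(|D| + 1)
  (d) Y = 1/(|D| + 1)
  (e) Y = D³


Checking option (e) Y = D³:
  D = 5.697 -> Y = 184.896 ✓
  D = 3.951 -> Y = 61.655 ✓
  D = 4.653 -> Y = 100.75 ✓
All samples match this transformation.

(e) D³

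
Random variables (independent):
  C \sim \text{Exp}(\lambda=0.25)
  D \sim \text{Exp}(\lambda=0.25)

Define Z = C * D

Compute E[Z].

For independent RVs: E[XY] = E[X]*E[Y]
E[C] = 4
E[D] = 4
E[Z] = 4 * 4 = 16

16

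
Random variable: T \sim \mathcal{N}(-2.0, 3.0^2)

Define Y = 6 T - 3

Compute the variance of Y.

For Y = aT + b: Var(Y) = a² * Var(T)
Var(T) = 3.0^2 = 9
Var(Y) = 6² * 9 = 36 * 9 = 324

324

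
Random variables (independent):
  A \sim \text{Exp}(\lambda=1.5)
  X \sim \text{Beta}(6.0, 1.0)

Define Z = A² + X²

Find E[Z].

E[Z] = E[A²] + E[X²]
E[A²] = Var(A) + E[A]² = 0.44444444 + 0.44444444 = 0.88888889
E[X²] = Var(X) + E[X]² = 0.015306122 + 0.73469388 = 0.75
E[Z] = 0.88888889 + 0.75 = 1.6388889

1.6388889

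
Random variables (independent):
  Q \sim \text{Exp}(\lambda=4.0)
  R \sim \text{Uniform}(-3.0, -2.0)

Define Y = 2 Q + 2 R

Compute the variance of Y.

For independent RVs: Var(aX + bY) = a²Var(X) + b²Var(Y)
Var(Q) = 0.0625
Var(R) = 0.083333333
Var(Y) = 2²*0.0625 + 2²*0.083333333
= 4*0.0625 + 4*0.083333333 = 0.58333333

0.58333333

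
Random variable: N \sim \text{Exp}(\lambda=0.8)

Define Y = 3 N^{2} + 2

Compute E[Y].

E[Y] = 3*E[N²] + 2
E[N] = 1.25
E[N²] = Var(N) + (E[N])² = 1.5625 + 1.5625 = 3.125
E[Y] = 3*3.125 + 2 = 11.375

11.375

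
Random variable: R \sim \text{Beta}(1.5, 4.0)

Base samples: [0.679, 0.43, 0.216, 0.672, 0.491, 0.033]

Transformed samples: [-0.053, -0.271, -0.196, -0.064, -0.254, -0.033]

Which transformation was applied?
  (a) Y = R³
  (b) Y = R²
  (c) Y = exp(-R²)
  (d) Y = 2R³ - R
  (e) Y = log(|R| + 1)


Checking option (d) Y = 2R³ - R:
  R = 0.679 -> Y = -0.053 ✓
  R = 0.43 -> Y = -0.271 ✓
  R = 0.216 -> Y = -0.196 ✓
All samples match this transformation.

(d) 2R³ - R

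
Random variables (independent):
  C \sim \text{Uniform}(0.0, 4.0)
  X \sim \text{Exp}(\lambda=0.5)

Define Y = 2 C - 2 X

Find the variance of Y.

For independent RVs: Var(aX + bY) = a²Var(X) + b²Var(Y)
Var(C) = 1.3333333
Var(X) = 4
Var(Y) = 2²*1.3333333 + (-2)²*4
= 4*1.3333333 + 4*4 = 21.333333

21.333333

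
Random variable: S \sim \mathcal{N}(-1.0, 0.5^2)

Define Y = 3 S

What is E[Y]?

For Y = 3S:
E[Y] = 3 * E[S]
E[S] = -1.0 = -1
E[Y] = 3 * (-1) = -3

-3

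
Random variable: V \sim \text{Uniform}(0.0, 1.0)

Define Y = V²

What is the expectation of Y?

E[V²] = Var(V) + (E[V])² = 0.083333333 + 0.25 = 0.33333333

0.33333333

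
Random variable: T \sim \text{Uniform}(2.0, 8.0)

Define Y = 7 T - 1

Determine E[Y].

For Y = 7T - 1:
E[Y] = 7 * E[T] - 1
E[T] = (2 + 8)/2 = 5
E[Y] = 7 * 5 - 1 = 34

34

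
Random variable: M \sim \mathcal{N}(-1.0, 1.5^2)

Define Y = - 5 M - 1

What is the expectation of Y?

For Y = -5M - 1:
E[Y] = -5 * E[M] - 1
E[M] = -1.0 = -1
E[Y] = -5 * (-1) - 1 = 4

4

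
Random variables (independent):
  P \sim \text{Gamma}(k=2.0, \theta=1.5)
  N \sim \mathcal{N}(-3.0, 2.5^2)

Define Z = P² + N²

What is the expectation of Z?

E[Z] = E[P²] + E[N²]
E[P²] = Var(P) + E[P]² = 4.5 + 9 = 13.5
E[N²] = Var(N) + E[N]² = 6.25 + 9 = 15.25
E[Z] = 13.5 + 15.25 = 28.75

28.75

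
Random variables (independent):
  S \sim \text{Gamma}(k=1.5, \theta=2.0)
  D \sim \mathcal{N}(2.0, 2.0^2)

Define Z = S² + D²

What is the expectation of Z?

E[Z] = E[S²] + E[D²]
E[S²] = Var(S) + E[S]² = 6 + 9 = 15
E[D²] = Var(D) + E[D]² = 4 + 4 = 8
E[Z] = 15 + 8 = 23

23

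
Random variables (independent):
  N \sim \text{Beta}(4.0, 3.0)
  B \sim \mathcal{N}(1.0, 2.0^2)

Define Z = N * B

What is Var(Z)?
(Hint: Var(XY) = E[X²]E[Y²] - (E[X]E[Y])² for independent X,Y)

Var(XY) = E[X²]E[Y²] - (E[X]E[Y])²
E[N] = 0.57142857, Var(N) = 0.030612245
E[B] = 1, Var(B) = 4
E[N²] = 0.030612245 + 0.57142857² = 0.35714286
E[B²] = 4 + 1² = 5
Var(Z) = 0.35714286*5 - (0.57142857*1)²
= 1.7857143 - 0.32653061 = 1.4591837

1.4591837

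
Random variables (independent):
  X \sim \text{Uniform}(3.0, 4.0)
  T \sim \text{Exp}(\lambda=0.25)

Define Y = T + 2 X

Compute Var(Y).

For independent RVs: Var(aX + bY) = a²Var(X) + b²Var(Y)
Var(X) = 0.083333333
Var(T) = 16
Var(Y) = 2²*0.083333333 + 1²*16
= 4*0.083333333 + 1*16 = 16.333333

16.333333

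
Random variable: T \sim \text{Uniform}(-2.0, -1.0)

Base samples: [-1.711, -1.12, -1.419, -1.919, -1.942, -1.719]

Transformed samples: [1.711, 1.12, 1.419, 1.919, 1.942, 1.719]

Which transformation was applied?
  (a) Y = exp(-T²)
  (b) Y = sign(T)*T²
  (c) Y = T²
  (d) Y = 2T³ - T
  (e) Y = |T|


Checking option (e) Y = |T|:
  T = -1.711 -> Y = 1.711 ✓
  T = -1.12 -> Y = 1.12 ✓
  T = -1.419 -> Y = 1.419 ✓
All samples match this transformation.

(e) |T|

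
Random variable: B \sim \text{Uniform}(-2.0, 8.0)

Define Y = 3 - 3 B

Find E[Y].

For Y = -3B + 3:
E[Y] = -3 * E[B] + 3
E[B] = (-2 + 8)/2 = 3
E[Y] = -3 * 3 + 3 = -6

-6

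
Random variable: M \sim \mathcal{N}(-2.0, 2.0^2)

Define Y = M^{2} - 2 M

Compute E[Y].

E[Y] = 1*E[M²] - 2*E[M]
E[M] = -2
E[M²] = Var(M) + (E[M])² = 4 + 4 = 8
E[Y] = 1*8 - 2*(-2) = 12

12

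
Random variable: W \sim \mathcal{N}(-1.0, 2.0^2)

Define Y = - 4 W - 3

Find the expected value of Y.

For Y = -4W - 3:
E[Y] = -4 * E[W] - 3
E[W] = -1.0 = -1
E[Y] = -4 * (-1) - 3 = 1

1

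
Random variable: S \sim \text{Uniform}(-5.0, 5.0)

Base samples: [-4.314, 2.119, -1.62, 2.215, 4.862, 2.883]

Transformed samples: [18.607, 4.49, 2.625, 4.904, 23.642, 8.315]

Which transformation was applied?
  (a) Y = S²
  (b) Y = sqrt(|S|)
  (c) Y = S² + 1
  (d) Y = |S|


Checking option (a) Y = S²:
  S = -4.314 -> Y = 18.607 ✓
  S = 2.119 -> Y = 4.49 ✓
  S = -1.62 -> Y = 2.625 ✓
All samples match this transformation.

(a) S²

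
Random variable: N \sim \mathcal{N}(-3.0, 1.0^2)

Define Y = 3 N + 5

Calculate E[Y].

For Y = 3N + 5:
E[Y] = 3 * E[N] + 5
E[N] = -3.0 = -3
E[Y] = 3 * (-3) + 5 = -4

-4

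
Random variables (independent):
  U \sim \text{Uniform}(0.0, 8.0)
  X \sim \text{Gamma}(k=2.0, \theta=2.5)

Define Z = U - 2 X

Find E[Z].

E[Z] = 1*E[U] - 2*E[X]
E[U] = 4
E[X] = 5
E[Z] = 1*4 - 2*5 = -6

-6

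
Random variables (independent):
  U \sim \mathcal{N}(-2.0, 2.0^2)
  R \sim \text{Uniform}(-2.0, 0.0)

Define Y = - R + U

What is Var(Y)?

For independent RVs: Var(aX + bY) = a²Var(X) + b²Var(Y)
Var(U) = 4
Var(R) = 0.33333333
Var(Y) = 1²*4 + (-1)²*0.33333333
= 1*4 + 1*0.33333333 = 4.3333333

4.3333333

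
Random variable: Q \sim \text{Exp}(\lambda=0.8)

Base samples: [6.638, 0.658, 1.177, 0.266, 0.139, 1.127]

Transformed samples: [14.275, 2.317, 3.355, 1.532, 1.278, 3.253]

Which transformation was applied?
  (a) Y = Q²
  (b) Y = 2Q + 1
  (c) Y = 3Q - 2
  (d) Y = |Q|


Checking option (b) Y = 2Q + 1:
  Q = 6.638 -> Y = 14.275 ✓
  Q = 0.658 -> Y = 2.317 ✓
  Q = 1.177 -> Y = 3.355 ✓
All samples match this transformation.

(b) 2Q + 1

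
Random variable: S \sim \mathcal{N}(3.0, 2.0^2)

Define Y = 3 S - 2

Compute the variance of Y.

For Y = aS + b: Var(Y) = a² * Var(S)
Var(S) = 2.0^2 = 4
Var(Y) = 3² * 4 = 9 * 4 = 36

36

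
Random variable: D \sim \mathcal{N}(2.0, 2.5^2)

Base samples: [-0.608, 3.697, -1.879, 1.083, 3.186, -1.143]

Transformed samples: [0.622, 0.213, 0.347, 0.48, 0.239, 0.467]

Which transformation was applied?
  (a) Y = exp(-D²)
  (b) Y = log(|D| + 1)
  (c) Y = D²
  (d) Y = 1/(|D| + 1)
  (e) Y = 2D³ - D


Checking option (d) Y = 1/(|D| + 1):
  D = -0.608 -> Y = 0.622 ✓
  D = 3.697 -> Y = 0.213 ✓
  D = -1.879 -> Y = 0.347 ✓
All samples match this transformation.

(d) 1/(|D| + 1)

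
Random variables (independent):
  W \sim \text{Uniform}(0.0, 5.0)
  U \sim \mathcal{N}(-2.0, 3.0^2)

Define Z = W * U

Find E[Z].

For independent RVs: E[XY] = E[X]*E[Y]
E[W] = 2.5
E[U] = -2
E[Z] = 2.5 * (-2) = -5

-5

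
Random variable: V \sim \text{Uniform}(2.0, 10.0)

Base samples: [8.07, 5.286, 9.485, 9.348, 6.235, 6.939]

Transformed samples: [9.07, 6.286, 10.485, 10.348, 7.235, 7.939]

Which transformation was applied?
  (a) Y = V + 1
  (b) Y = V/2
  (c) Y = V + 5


Checking option (a) Y = V + 1:
  V = 8.07 -> Y = 9.07 ✓
  V = 5.286 -> Y = 6.286 ✓
  V = 9.485 -> Y = 10.485 ✓
All samples match this transformation.

(a) V + 1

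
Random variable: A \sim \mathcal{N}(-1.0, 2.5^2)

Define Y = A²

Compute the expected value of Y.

E[A²] = Var(A) + (E[A])² = 6.25 + 1 = 7.25

7.25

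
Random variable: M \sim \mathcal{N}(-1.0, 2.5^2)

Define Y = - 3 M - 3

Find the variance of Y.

For Y = aM + b: Var(Y) = a² * Var(M)
Var(M) = 2.5^2 = 6.25
Var(Y) = (-3)² * 6.25 = 9 * 6.25 = 56.25

56.25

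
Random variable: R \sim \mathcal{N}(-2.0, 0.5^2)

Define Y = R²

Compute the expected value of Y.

Using E[X²] = Var(X) + (E[X])²:
E[R] = -2
Var(R) = 0.5^2 = 0.25
E[R²] = 0.25 + (-2)² = 0.25 + 4 = 4.25

4.25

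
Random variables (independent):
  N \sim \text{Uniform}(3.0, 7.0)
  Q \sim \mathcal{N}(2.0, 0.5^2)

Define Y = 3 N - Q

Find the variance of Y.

For independent RVs: Var(aX + bY) = a²Var(X) + b²Var(Y)
Var(N) = 1.3333333
Var(Q) = 0.25
Var(Y) = 3²*1.3333333 + (-1)²*0.25
= 9*1.3333333 + 1*0.25 = 12.25

12.25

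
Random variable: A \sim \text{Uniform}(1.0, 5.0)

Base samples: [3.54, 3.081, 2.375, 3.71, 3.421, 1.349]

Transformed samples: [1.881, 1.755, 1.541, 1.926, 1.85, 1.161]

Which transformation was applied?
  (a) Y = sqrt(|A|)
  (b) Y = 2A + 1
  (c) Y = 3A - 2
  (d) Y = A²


Checking option (a) Y = sqrt(|A|):
  A = 3.54 -> Y = 1.881 ✓
  A = 3.081 -> Y = 1.755 ✓
  A = 2.375 -> Y = 1.541 ✓
All samples match this transformation.

(a) sqrt(|A|)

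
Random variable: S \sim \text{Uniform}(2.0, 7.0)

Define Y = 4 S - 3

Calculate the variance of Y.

For Y = aS + b: Var(Y) = a² * Var(S)
Var(S) = (7 - 2)^2/12 = 2.0833333
Var(Y) = 4² * 2.0833333 = 16 * 2.0833333 = 33.333333

33.333333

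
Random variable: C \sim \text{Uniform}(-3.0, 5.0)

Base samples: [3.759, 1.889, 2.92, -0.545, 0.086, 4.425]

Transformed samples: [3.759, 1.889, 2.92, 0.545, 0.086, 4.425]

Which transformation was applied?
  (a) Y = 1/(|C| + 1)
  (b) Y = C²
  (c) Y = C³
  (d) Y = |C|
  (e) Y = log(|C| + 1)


Checking option (d) Y = |C|:
  C = 3.759 -> Y = 3.759 ✓
  C = 1.889 -> Y = 1.889 ✓
  C = 2.92 -> Y = 2.92 ✓
All samples match this transformation.

(d) |C|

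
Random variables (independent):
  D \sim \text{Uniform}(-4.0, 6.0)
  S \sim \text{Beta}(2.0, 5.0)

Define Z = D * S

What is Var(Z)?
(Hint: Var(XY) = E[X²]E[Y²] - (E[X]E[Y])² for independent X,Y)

Var(XY) = E[X²]E[Y²] - (E[X]E[Y])²
E[D] = 1, Var(D) = 8.3333333
E[S] = 0.28571429, Var(S) = 0.025510204
E[D²] = 8.3333333 + 1² = 9.3333333
E[S²] = 0.025510204 + 0.28571429² = 0.10714286
Var(Z) = 9.3333333*0.10714286 - (1*0.28571429)²
= 1 - 0.081632653 = 0.91836735

0.91836735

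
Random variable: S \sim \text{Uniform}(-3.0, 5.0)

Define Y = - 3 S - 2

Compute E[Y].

For Y = -3S - 2:
E[Y] = -3 * E[S] - 2
E[S] = (-3 + 5)/2 = 1
E[Y] = -3 * 1 - 2 = -5

-5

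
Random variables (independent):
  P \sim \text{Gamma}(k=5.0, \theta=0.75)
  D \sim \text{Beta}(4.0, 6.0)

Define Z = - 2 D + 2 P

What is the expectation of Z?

E[Z] = 2*E[P] - 2*E[D]
E[P] = 3.75
E[D] = 0.4
E[Z] = 2*3.75 - 2*0.4 = 6.7

6.7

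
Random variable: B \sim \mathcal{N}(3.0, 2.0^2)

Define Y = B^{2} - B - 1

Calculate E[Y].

E[Y] = 1*E[B²] - 1*E[B] - 1
E[B] = 3
E[B²] = Var(B) + (E[B])² = 4 + 9 = 13
E[Y] = 1*13 - 1*3 - 1 = 9

9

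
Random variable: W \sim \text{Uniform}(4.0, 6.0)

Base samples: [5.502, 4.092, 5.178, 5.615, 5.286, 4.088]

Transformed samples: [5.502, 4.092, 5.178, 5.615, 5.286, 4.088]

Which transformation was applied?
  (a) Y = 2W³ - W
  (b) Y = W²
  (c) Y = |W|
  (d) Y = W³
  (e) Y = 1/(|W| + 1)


Checking option (c) Y = |W|:
  W = 5.502 -> Y = 5.502 ✓
  W = 4.092 -> Y = 4.092 ✓
  W = 5.178 -> Y = 5.178 ✓
All samples match this transformation.

(c) |W|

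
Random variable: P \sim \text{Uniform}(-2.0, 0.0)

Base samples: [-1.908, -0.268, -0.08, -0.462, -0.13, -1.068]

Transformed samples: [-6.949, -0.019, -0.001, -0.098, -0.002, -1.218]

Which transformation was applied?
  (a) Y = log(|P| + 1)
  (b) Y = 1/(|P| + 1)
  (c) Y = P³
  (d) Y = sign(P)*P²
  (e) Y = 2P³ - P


Checking option (c) Y = P³:
  P = -1.908 -> Y = -6.949 ✓
  P = -0.268 -> Y = -0.019 ✓
  P = -0.08 -> Y = -0.001 ✓
All samples match this transformation.

(c) P³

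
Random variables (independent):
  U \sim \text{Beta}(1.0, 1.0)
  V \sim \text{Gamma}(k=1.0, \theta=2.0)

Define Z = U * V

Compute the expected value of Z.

For independent RVs: E[XY] = E[X]*E[Y]
E[U] = 0.5
E[V] = 2
E[Z] = 0.5 * 2 = 1

1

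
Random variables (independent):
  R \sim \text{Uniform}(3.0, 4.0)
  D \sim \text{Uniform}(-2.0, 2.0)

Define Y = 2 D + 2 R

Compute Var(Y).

For independent RVs: Var(aX + bY) = a²Var(X) + b²Var(Y)
Var(R) = 0.083333333
Var(D) = 1.3333333
Var(Y) = 2²*0.083333333 + 2²*1.3333333
= 4*0.083333333 + 4*1.3333333 = 5.6666667

5.6666667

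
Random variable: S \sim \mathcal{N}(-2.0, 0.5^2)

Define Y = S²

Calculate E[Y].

E[S²] = Var(S) + (E[S])² = 0.25 + 4 = 4.25

4.25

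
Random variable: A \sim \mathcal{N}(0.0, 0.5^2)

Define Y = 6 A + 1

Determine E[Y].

For Y = 6A + 1:
E[Y] = 6 * E[A] + 1
E[A] = 0.0 = 0
E[Y] = 6 * 0 + 1 = 1

1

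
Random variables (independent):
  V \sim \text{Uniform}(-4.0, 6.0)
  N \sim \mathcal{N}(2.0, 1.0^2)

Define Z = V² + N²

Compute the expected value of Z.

E[Z] = E[V²] + E[N²]
E[V²] = Var(V) + E[V]² = 8.3333333 + 1 = 9.3333333
E[N²] = Var(N) + E[N]² = 1 + 4 = 5
E[Z] = 9.3333333 + 5 = 14.333333

14.333333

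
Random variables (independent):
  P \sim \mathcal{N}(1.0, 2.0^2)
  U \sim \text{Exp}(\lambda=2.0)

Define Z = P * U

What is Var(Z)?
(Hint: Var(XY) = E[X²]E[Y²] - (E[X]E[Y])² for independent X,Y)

Var(XY) = E[X²]E[Y²] - (E[X]E[Y])²
E[P] = 1, Var(P) = 4
E[U] = 0.5, Var(U) = 0.25
E[P²] = 4 + 1² = 5
E[U²] = 0.25 + 0.5² = 0.5
Var(Z) = 5*0.5 - (1*0.5)²
= 2.5 - 0.25 = 2.25

2.25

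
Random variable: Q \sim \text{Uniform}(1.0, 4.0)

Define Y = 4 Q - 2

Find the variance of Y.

For Y = aQ + b: Var(Y) = a² * Var(Q)
Var(Q) = (4 - 1)^2/12 = 0.75
Var(Y) = 4² * 0.75 = 16 * 0.75 = 12

12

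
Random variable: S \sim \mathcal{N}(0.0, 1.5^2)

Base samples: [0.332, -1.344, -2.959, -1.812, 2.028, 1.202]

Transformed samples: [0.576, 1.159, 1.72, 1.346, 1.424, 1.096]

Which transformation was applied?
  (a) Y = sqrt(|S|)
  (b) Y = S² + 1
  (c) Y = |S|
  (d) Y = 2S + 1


Checking option (a) Y = sqrt(|S|):
  S = 0.332 -> Y = 0.576 ✓
  S = -1.344 -> Y = 1.159 ✓
  S = -2.959 -> Y = 1.72 ✓
All samples match this transformation.

(a) sqrt(|S|)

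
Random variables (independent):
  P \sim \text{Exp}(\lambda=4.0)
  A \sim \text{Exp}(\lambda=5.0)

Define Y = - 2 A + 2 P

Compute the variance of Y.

For independent RVs: Var(aX + bY) = a²Var(X) + b²Var(Y)
Var(P) = 0.0625
Var(A) = 0.04
Var(Y) = 2²*0.0625 + (-2)²*0.04
= 4*0.0625 + 4*0.04 = 0.41

0.41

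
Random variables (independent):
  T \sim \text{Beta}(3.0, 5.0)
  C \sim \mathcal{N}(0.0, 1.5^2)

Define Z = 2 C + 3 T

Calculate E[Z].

E[Z] = 3*E[T] + 2*E[C]
E[T] = 0.375
E[C] = 0
E[Z] = 3*0.375 + 2*0 = 1.125

1.125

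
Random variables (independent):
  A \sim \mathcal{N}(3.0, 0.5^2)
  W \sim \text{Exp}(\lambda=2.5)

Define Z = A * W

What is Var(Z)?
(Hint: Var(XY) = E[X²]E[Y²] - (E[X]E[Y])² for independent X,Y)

Var(XY) = E[X²]E[Y²] - (E[X]E[Y])²
E[A] = 3, Var(A) = 0.25
E[W] = 0.4, Var(W) = 0.16
E[A²] = 0.25 + 3² = 9.25
E[W²] = 0.16 + 0.4² = 0.32
Var(Z) = 9.25*0.32 - (3*0.4)²
= 2.96 - 1.44 = 1.52

1.52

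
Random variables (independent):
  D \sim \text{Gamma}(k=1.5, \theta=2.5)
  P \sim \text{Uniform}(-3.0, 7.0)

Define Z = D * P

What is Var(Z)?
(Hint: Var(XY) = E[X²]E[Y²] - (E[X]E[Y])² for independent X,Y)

Var(XY) = E[X²]E[Y²] - (E[X]E[Y])²
E[D] = 3.75, Var(D) = 9.375
E[P] = 2, Var(P) = 8.3333333
E[D²] = 9.375 + 3.75² = 23.4375
E[P²] = 8.3333333 + 2² = 12.333333
Var(Z) = 23.4375*12.333333 - (3.75*2)²
= 289.0625 - 56.25 = 232.8125

232.8125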